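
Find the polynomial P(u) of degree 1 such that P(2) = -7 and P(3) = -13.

Write P(u) = au + b. Substituting each data point gives a linear system:
  2a + b = -7
  3a + b = -13
Solving the system yields a = -6, b = 5.
So P(u) = -6u + 5.
Check: P(2) = -7. ✓

P(u) = -6u + 5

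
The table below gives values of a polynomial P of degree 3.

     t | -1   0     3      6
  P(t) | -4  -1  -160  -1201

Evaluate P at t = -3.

86

Write P(t) = at^3 + bt^2 + ct + d. Substituting each data point gives a linear system:
  -a + b - c + d = -4
  d = -1
  27a + 9b + 3c + d = -160
  216a + 36b + 6c + d = -1201
Solving the system yields a = -5, b = -4, c = 4, d = -1.
So P(t) = -5t^3 - 4t^2 + 4t - 1.
Then P(-3) = 86.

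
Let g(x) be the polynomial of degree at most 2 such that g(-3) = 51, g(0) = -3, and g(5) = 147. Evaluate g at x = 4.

Using the Lagrange interpolation formula with nodes -3, 0, 5:
  L_0(x) = x(x - 5) / 24
  L_1(x) = (x + 3)(x - 5) / -15
  L_2(x) = (x + 3)x / 40
Then g(x) = 51·L_0(x) - 3·L_1(x) + 147·L_2(x).
Expanding and collecting terms gives g(x) = 6x² - 3.
Evaluating at x = 4: g(4) = 93.

93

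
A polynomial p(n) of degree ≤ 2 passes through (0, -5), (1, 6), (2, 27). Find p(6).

211

Forward differences of the values at n = 0, 1, 2:
  p  : -5  6  27
  Δ  : 11  21
  Δ^2: 10
The second differences are constant, confirming degree 2.
Interpolating (Newton forward form) and evaluating at n = 6 gives p(6) = 211.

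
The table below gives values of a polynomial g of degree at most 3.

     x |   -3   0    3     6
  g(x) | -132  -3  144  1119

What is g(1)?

Using the Lagrange interpolation formula with nodes -3, 0, 3, 6:
  L_0(x) = x(x - 3)(x - 6) / -162
  L_1(x) = (x + 3)(x - 3)(x - 6) / 54
  L_2(x) = (x + 3)x(x - 6) / -54
  L_3(x) = (x + 3)x(x - 3) / 162
Then g(x) = -132·L_0(x) - 3·L_1(x) + 144·L_2(x) + 1119·L_3(x).
Expanding and collecting terms gives g(x) = 5x^3 + x^2 + x - 3.
Evaluating at x = 1: g(1) = 4.

4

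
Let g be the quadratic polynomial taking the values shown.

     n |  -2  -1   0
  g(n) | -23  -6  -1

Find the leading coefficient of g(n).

-6

Write g(n) = an^2 + bn + c. Substituting each data point gives a linear system:
  4a - 2b + c = -23
  a - b + c = -6
  c = -1
Solving the system yields a = -6, b = -1, c = -1.
So g(n) = -6n^2 - n - 1.
The leading coefficient is -6.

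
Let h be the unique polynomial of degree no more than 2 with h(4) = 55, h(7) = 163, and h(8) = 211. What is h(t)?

h(t) = 3t^2 + 3t - 5

Write h(t) = at^2 + bt + c. Substituting each data point gives a linear system:
  16a + 4b + c = 55
  49a + 7b + c = 163
  64a + 8b + c = 211
Solving the system yields a = 3, b = 3, c = -5.
So h(t) = 3t^2 + 3t - 5.
Check: h(4) = 55. ✓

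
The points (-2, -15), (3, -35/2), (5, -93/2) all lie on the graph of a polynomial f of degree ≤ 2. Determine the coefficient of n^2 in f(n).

-2

Write f(n) = an^2 + bn + c. Substituting each data point gives a linear system:
  4a - 2b + c = -15
  9a + 3b + c = -35/2
  25a + 5b + c = -93/2
Solving the system yields a = -2, b = 3/2, c = -4.
So f(n) = -2n^2 + (3/2)n - 4.
The leading coefficient is -2.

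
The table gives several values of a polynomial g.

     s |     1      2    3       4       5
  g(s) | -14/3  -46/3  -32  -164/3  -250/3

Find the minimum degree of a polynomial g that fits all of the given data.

2

Forward differences of the values at s = 1, 2, 3, 4, 5:
  g  : -14/3  -46/3  -32  -164/3  -250/3
  Δ  : -32/3  -50/3  -68/3  -86/3
  Δ^2: -6  -6  -6
  Δ^3: 0  0
  Δ^4: 0
The second differences are constant (-6) and nonzero, while all higher differences vanish, so the minimal degree is 2.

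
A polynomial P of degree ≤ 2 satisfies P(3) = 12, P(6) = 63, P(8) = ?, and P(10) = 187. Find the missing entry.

117

The 3 known points determine the degree-2 polynomial uniquely.
Write P(s) = as^2 + bs + c. Substituting each data point gives a linear system:
  9a + 3b + c = 12
  36a + 6b + c = 63
  100a + 10b + c = 187
Solving the system yields a = 2, b = -1, c = -3.
So P(s) = 2s^2 - s - 3.
Then P(8) = 117.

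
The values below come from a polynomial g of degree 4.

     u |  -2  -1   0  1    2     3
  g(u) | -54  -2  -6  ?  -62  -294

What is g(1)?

-12

The 5 known points determine the degree-4 polynomial uniquely.
Write g(u) = au^4 + bu^3 + cu^2 + du + e. Substituting each data point gives a linear system:
  16a - 8b + 4c - 2d + e = -54
  a - b + c - d + e = -2
  e = -6
  16a + 8b + 4c + 2d + e = -62
  81a + 27b + 9c + 3d + e = -294
Solving the system yields a = -4, b = 1, c = 3, d = -6, e = -6.
So g(u) = -4u^4 + u^3 + 3u^2 - 6u - 6.
Then g(1) = -12.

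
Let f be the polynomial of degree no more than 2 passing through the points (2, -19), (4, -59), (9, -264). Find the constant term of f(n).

-3

Write f(n) = an^2 + bn + c. Substituting each data point gives a linear system:
  4a + 2b + c = -19
  16a + 4b + c = -59
  81a + 9b + c = -264
Solving the system yields a = -3, b = -2, c = -3.
So f(n) = -3n² - 2n - 3.
The constant term is -3.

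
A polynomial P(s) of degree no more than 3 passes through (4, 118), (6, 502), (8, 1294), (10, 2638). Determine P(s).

Write P(s) = as^3 + bs^2 + cs + d. Substituting each data point gives a linear system:
  64a + 16b + 4c + d = 118
  216a + 36b + 6c + d = 502
  512a + 64b + 8c + d = 1294
  1000a + 100b + 10c + d = 2638
Solving the system yields a = 3, b = -3, c = -6, d = -2.
So P(s) = 3s^3 - 3s^2 - 6s - 2.
Check: P(10) = 2638. ✓

P(s) = 3s^3 - 3s^2 - 6s - 2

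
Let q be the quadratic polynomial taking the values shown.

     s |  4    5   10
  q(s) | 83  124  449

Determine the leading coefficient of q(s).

Write q(s) = as^2 + bs + c. Substituting each data point gives a linear system:
  16a + 4b + c = 83
  25a + 5b + c = 124
  100a + 10b + c = 449
Solving the system yields a = 4, b = 5, c = -1.
So q(s) = 4s² + 5s - 1.
The leading coefficient is 4.

4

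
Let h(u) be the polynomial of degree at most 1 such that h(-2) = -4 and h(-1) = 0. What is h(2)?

12

Using the Lagrange interpolation formula with nodes -2, -1:
  L_0(u) = (u + 1) / -1
  L_1(u) = (u + 2) / 1
Then h(u) = -4·L_0(u) + 0·L_1(u).
Expanding and collecting terms gives h(u) = 4u + 4.
Evaluating at u = 2: h(2) = 12.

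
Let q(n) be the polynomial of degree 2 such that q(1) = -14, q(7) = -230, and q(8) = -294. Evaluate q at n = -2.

-14

Using the Lagrange interpolation formula with nodes 1, 7, 8:
  L_0(n) = (n - 7)(n - 8) / 42
  L_1(n) = (n - 1)(n - 8) / -6
  L_2(n) = (n - 1)(n - 7) / 7
Then q(n) = -14·L_0(n) - 230·L_1(n) - 294·L_2(n).
Expanding and collecting terms gives q(n) = -4n^2 - 4n - 6.
Evaluating at n = -2: q(-2) = -14.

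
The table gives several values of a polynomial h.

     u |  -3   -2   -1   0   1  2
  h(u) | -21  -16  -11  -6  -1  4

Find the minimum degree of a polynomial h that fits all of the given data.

1

Forward differences of the values at u = -3, -2, -1, 0, 1, 2:
  h  : -21  -16  -11  -6  -1  4
  Δ  : 5  5  5  5  5
  Δ^2: 0  0  0  0
  Δ^3: 0  0  0
  Δ^4: 0  0
  Δ^5: 0
The first differences are constant (5) and nonzero, while all higher differences vanish, so the minimal degree is 1.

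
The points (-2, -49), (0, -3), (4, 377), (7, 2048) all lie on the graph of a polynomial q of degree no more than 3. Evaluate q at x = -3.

-162

Using the Lagrange interpolation formula with nodes -2, 0, 4, 7:
  L_0(x) = x(x - 4)(x - 7) / -108
  L_1(x) = (x + 2)(x - 4)(x - 7) / 56
  L_2(x) = (x + 2)x(x - 7) / -72
  L_3(x) = (x + 2)x(x - 4) / 189
Then q(x) = -49·L_0(x) - 3·L_1(x) + 377·L_2(x) + 2048·L_3(x).
Expanding and collecting terms gives q(x) = 6x³ - x - 3.
Evaluating at x = -3: q(-3) = -162.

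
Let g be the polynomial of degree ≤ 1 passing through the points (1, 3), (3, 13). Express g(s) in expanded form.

g(s) = 5s - 2

Using the Lagrange interpolation formula with nodes 1, 3:
  L_0(s) = (s - 3) / -2
  L_1(s) = (s - 1) / 2
Then g(s) = 3·L_0(s) + 13·L_1(s).
Expanding and collecting terms gives g(s) = 5s - 2.
Check: g(3) = 13. ✓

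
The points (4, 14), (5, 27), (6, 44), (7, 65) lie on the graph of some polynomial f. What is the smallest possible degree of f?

Forward differences of the values at t = 4, 5, 6, 7:
  f  : 14  27  44  65
  Δ  : 13  17  21
  Δ^2: 4  4
  Δ^3: 0
The second differences are constant (4) and nonzero, while all higher differences vanish, so the minimal degree is 2.

2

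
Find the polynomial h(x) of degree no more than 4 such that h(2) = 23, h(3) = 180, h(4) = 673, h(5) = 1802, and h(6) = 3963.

Using the Lagrange interpolation formula with nodes 2, 3, 4, 5, 6:
  L_0(x) = (x - 3)(x - 4)(x - 5)(x - 6) / 24
  L_1(x) = (x - 2)(x - 4)(x - 5)(x - 6) / -6
  L_2(x) = (x - 2)(x - 3)(x - 5)(x - 6) / 4
  L_3(x) = (x - 2)(x - 3)(x - 4)(x - 6) / -6
  L_4(x) = (x - 2)(x - 3)(x - 4)(x - 5) / 24
Then h(x) = 23·L_0(x) + 180·L_1(x) + 673·L_2(x) + 1802·L_3(x) + 3963·L_4(x).
Expanding and collecting terms gives h(x) = 4x^4 - 6x^3 + 2x^2 + x - 3.
Check: h(4) = 673. ✓

h(x) = 4x^4 - 6x^3 + 2x^2 + x - 3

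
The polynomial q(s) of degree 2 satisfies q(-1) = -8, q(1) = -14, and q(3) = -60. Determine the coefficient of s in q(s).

Write q(s) = as^2 + bs + c. Substituting each data point gives a linear system:
  a - b + c = -8
  a + b + c = -14
  9a + 3b + c = -60
Solving the system yields a = -5, b = -3, c = -6.
So q(s) = -5s^2 - 3s - 6.
The coefficient of s is -3.

-3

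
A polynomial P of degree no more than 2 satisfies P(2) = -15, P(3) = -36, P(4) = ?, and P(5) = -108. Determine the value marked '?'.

The 3 known points determine the degree-2 polynomial uniquely.
Write P(u) = au^2 + bu + c. Substituting each data point gives a linear system:
  4a + 2b + c = -15
  9a + 3b + c = -36
  25a + 5b + c = -108
Solving the system yields a = -5, b = 4, c = -3.
So P(u) = -5u² + 4u - 3.
Then P(4) = -67.

-67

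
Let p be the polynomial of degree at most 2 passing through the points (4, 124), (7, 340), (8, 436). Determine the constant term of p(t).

4

Write p(t) = at^2 + bt + c. Substituting each data point gives a linear system:
  16a + 4b + c = 124
  49a + 7b + c = 340
  64a + 8b + c = 436
Solving the system yields a = 6, b = 6, c = 4.
So p(t) = 6t² + 6t + 4.
The constant term is 4.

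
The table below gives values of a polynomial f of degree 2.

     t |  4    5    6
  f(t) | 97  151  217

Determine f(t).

Using the Lagrange interpolation formula with nodes 4, 5, 6:
  L_0(t) = (t - 5)(t - 6) / 2
  L_1(t) = (t - 4)(t - 6) / -1
  L_2(t) = (t - 4)(t - 5) / 2
Then f(t) = 97·L_0(t) + 151·L_1(t) + 217·L_2(t).
Expanding and collecting terms gives f(t) = 6t^2 + 1.
Check: f(4) = 97. ✓

f(t) = 6t^2 + 1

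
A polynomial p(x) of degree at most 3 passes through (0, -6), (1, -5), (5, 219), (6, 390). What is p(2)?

Using the Lagrange interpolation formula with nodes 0, 1, 5, 6:
  L_0(x) = (x - 1)(x - 5)(x - 6) / -30
  L_1(x) = x(x - 5)(x - 6) / 20
  L_2(x) = x(x - 1)(x - 6) / -20
  L_3(x) = x(x - 1)(x - 5) / 30
Then p(x) = -6·L_0(x) - 5·L_1(x) + 219·L_2(x) + 390·L_3(x).
Expanding and collecting terms gives p(x) = 2x^3 - x^2 - 6.
Evaluating at x = 2: p(2) = 6.

6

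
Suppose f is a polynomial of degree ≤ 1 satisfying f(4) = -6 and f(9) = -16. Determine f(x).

Using the Lagrange interpolation formula with nodes 4, 9:
  L_0(x) = (x - 9) / -5
  L_1(x) = (x - 4) / 5
Then f(x) = -6·L_0(x) - 16·L_1(x).
Expanding and collecting terms gives f(x) = -2x + 2.
Check: f(9) = -16. ✓

f(x) = -2x + 2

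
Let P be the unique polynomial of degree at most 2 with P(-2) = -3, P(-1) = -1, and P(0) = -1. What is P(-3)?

-7

Using the Lagrange interpolation formula with nodes -2, -1, 0:
  L_0(x) = (x + 1)x / 2
  L_1(x) = (x + 2)x / -1
  L_2(x) = (x + 2)(x + 1) / 2
Then P(x) = -3·L_0(x) - 1·L_1(x) - 1·L_2(x).
Expanding and collecting terms gives P(x) = -x^2 - x - 1.
Evaluating at x = -3: P(-3) = -7.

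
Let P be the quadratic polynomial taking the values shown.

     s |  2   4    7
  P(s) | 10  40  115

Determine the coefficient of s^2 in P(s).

2

Write P(s) = as^2 + bs + c. Substituting each data point gives a linear system:
  4a + 2b + c = 10
  16a + 4b + c = 40
  49a + 7b + c = 115
Solving the system yields a = 2, b = 3, c = -4.
So P(s) = 2s^2 + 3s - 4.
The leading coefficient is 2.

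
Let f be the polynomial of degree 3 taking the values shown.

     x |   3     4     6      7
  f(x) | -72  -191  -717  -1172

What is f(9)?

Write f(x) = ax^3 + bx^2 + cx + d. Substituting each data point gives a linear system:
  27a + 9b + 3c + d = -72
  64a + 16b + 4c + d = -191
  216a + 36b + 6c + d = -717
  343a + 49b + 7c + d = -1172
Solving the system yields a = -4, b = 4, c = 1, d = -3.
So f(x) = -4x^3 + 4x^2 + x - 3.
Then f(9) = -2586.

-2586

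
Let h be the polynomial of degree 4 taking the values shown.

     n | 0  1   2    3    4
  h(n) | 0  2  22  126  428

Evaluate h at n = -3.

Write h(n) = an^4 + bn^3 + cn^2 + dn + e. Substituting each data point gives a linear system:
  e = 0
  a + b + c + d + e = 2
  16a + 8b + 4c + 2d + e = 22
  81a + 27b + 9c + 3d + e = 126
  256a + 64b + 16c + 4d + e = 428
Solving the system yields a = 2, b = -1, c = -2, d = 3, e = 0.
So h(n) = 2n^4 - n^3 - 2n^2 + 3n.
Then h(-3) = 162.

162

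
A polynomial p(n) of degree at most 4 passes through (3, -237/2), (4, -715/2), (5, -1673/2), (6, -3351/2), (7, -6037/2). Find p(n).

Write p(n) = an^4 + bn^3 + cn^2 + dn + e. Substituting each data point gives a linear system:
  81a + 27b + 9c + 3d + e = -237/2
  256a + 64b + 16c + 4d + e = -715/2
  625a + 125b + 25c + 5d + e = -1673/2
  1296a + 216b + 36c + 6d + e = -3351/2
  2401a + 343b + 49c + 7d + e = -6037/2
Solving the system yields a = -1, b = -2, c = 1, d = 3, e = -3/2.
So p(n) = -n^4 - 2n^3 + n^2 + 3n - 3/2.
Check: p(4) = -715/2. ✓

p(n) = -n^4 - 2n^3 + n^2 + 3n - 3/2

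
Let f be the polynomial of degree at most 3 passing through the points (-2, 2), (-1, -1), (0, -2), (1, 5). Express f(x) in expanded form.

f(x) = x^3 + 4x^2 + 2x - 2

Using the Lagrange interpolation formula with nodes -2, -1, 0, 1:
  L_0(x) = (x + 1)x(x - 1) / -6
  L_1(x) = (x + 2)x(x - 1) / 2
  L_2(x) = (x + 2)(x + 1)(x - 1) / -2
  L_3(x) = (x + 2)(x + 1)x / 6
Then f(x) = 2·L_0(x) - 1·L_1(x) - 2·L_2(x) + 5·L_3(x).
Expanding and collecting terms gives f(x) = x^3 + 4x^2 + 2x - 2.
Check: f(-2) = 2. ✓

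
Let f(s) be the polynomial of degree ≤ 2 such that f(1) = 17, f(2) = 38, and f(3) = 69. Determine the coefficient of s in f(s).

Write f(s) = as^2 + bs + c. Substituting each data point gives a linear system:
  a + b + c = 17
  4a + 2b + c = 38
  9a + 3b + c = 69
Solving the system yields a = 5, b = 6, c = 6.
So f(s) = 5s^2 + 6s + 6.
The coefficient of s is 6.

6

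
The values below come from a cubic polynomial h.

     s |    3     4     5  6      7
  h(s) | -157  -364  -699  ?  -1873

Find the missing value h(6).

The 4 known points determine the degree-3 polynomial uniquely.
Write h(s) = as^3 + bs^2 + cs + d. Substituting each data point gives a linear system:
  27a + 9b + 3c + d = -157
  64a + 16b + 4c + d = -364
  125a + 25b + 5c + d = -699
  343a + 49b + 7c + d = -1873
Solving the system yields a = -5, b = -4, c = 6, d = -4.
So h(s) = -5s^3 - 4s^2 + 6s - 4.
Then h(6) = -1192.

-1192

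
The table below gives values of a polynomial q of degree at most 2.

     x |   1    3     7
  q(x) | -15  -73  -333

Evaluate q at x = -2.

-18

Using the Lagrange interpolation formula with nodes 1, 3, 7:
  L_0(x) = (x - 3)(x - 7) / 12
  L_1(x) = (x - 1)(x - 7) / -8
  L_2(x) = (x - 1)(x - 3) / 24
Then q(x) = -15·L_0(x) - 73·L_1(x) - 333·L_2(x).
Expanding and collecting terms gives q(x) = -6x^2 - 5x - 4.
Evaluating at x = -2: q(-2) = -18.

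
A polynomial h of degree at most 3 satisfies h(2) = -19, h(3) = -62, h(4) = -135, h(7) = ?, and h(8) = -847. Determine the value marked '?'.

The 4 known points determine the degree-3 polynomial uniquely.
Write h(s) = as^3 + bs^2 + cs + d. Substituting each data point gives a linear system:
  8a + 4b + 2c + d = -19
  27a + 9b + 3c + d = -62
  64a + 16b + 4c + d = -135
  512a + 64b + 8c + d = -847
Solving the system yields a = -1, b = -6, c = 6, d = 1.
So h(s) = -s³ - 6s² + 6s + 1.
Then h(7) = -594.

-594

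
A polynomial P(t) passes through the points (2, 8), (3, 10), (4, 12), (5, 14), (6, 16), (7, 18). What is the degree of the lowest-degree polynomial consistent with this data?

Forward differences of the values at t = 2, 3, 4, 5, 6, 7:
  P  : 8  10  12  14  16  18
  Δ  : 2  2  2  2  2
  Δ^2: 0  0  0  0
  Δ^3: 0  0  0
  Δ^4: 0  0
  Δ^5: 0
The first differences are constant (2) and nonzero, while all higher differences vanish, so the minimal degree is 1.

1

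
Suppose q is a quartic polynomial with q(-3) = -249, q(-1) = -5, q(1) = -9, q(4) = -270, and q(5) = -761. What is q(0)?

Write q(t) = at^4 + bt^3 + ct^2 + dt + e. Substituting each data point gives a linear system:
  81a - 27b + 9c - 3d + e = -249
  a - b + c - d + e = -5
  a + b + c + d + e = -9
  256a + 64b + 16c + 4d + e = -270
  625a + 125b + 25c + 5d + e = -761
Solving the system yields a = -2, b = 4, c = 1, d = -6, e = -6.
So q(t) = -2t^4 + 4t^3 + t^2 - 6t - 6.
Then q(0) = -6.

-6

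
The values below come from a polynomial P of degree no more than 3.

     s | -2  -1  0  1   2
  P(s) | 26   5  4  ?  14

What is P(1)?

The 4 known points determine the degree-3 polynomial uniquely.
Write P(s) = as^3 + bs^2 + cs + d. Substituting each data point gives a linear system:
  -8a + 4b - 2c + d = 26
  -a + b - c + d = 5
  d = 4
  8a + 4b + 2c + d = 14
Solving the system yields a = -2, b = 4, c = 5, d = 4.
So P(s) = -2s³ + 4s² + 5s + 4.
Then P(1) = 11.

11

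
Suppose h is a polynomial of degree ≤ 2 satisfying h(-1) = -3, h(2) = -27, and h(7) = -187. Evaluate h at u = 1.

-13

Using the Lagrange interpolation formula with nodes -1, 2, 7:
  L_0(u) = (u - 2)(u - 7) / 24
  L_1(u) = (u + 1)(u - 7) / -15
  L_2(u) = (u + 1)(u - 2) / 40
Then h(u) = -3·L_0(u) - 27·L_1(u) - 187·L_2(u).
Expanding and collecting terms gives h(u) = -3u^2 - 5u - 5.
Evaluating at u = 1: h(1) = -13.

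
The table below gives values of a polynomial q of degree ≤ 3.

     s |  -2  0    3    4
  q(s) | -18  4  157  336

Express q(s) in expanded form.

q(s) = 4s^3 + 4s^2 + 3s + 4

Write q(s) = as^3 + bs^2 + cs + d. Substituting each data point gives a linear system:
  -8a + 4b - 2c + d = -18
  d = 4
  27a + 9b + 3c + d = 157
  64a + 16b + 4c + d = 336
Solving the system yields a = 4, b = 4, c = 3, d = 4.
So q(s) = 4s^3 + 4s^2 + 3s + 4.
Check: q(0) = 4. ✓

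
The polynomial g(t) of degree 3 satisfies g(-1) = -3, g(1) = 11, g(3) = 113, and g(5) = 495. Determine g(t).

Using the Lagrange interpolation formula with nodes -1, 1, 3, 5:
  L_0(t) = (t - 1)(t - 3)(t - 5) / -48
  L_1(t) = (t + 1)(t - 3)(t - 5) / 16
  L_2(t) = (t + 1)(t - 1)(t - 5) / -16
  L_3(t) = (t + 1)(t - 1)(t - 3) / 48
Then g(t) = -3·L_0(t) + 11·L_1(t) + 113·L_2(t) + 495·L_3(t).
Expanding and collecting terms gives g(t) = 4t³ - t² + 3t + 5.
Check: g(-1) = -3. ✓

g(t) = 4t^3 - t^2 + 3t + 5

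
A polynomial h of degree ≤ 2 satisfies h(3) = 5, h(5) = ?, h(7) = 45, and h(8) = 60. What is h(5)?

The 3 known points determine the degree-2 polynomial uniquely.
Write h(s) = as^2 + bs + c. Substituting each data point gives a linear system:
  9a + 3b + c = 5
  49a + 7b + c = 45
  64a + 8b + c = 60
Solving the system yields a = 1, b = 0, c = -4.
So h(s) = s^2 - 4.
Then h(5) = 21.

21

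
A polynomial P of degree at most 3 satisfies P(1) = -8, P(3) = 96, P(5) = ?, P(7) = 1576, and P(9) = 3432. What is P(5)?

544

On equispaced nodes a degree-3 polynomial has vanishing fourth forward difference, so
  P(1) - 4·P(3) + 6·P(5) - 4·P(7) + P(9) = 0.
Substituting the known values and solving for P(5):
  6·P(5) = 3264
  P(5) = 544.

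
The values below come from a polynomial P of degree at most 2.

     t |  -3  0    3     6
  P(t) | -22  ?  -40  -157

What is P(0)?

On equispaced nodes a degree-2 polynomial has vanishing third forward difference, so
  - P(-3) + 3·P(0) - 3·P(3) + P(6) = 0.
Substituting the known values and solving for P(0):
  3·P(0) = 15
  P(0) = 5.

5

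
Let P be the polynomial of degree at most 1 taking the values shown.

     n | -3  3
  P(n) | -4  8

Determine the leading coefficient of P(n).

2

Write P(n) = an + b. Substituting each data point gives a linear system:
  -3a + b = -4
  3a + b = 8
Solving the system yields a = 2, b = 2.
So P(n) = 2n + 2.
The leading coefficient is 2.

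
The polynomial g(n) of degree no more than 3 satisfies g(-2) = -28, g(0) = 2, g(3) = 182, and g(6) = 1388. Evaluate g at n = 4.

422

Write g(n) = an^3 + bn^2 + cn + d. Substituting each data point gives a linear system:
  -8a + 4b - 2c + d = -28
  d = 2
  27a + 9b + 3c + d = 182
  216a + 36b + 6c + d = 1388
Solving the system yields a = 6, b = 3, c = -3, d = 2.
So g(n) = 6n^3 + 3n^2 - 3n + 2.
Then g(4) = 422.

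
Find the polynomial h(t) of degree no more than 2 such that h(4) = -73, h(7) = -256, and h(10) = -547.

h(t) = -6t^2 + 5t + 3

Using the Lagrange interpolation formula with nodes 4, 7, 10:
  L_0(t) = (t - 7)(t - 10) / 18
  L_1(t) = (t - 4)(t - 10) / -9
  L_2(t) = (t - 4)(t - 7) / 18
Then h(t) = -73·L_0(t) - 256·L_1(t) - 547·L_2(t).
Expanding and collecting terms gives h(t) = -6t^2 + 5t + 3.
Check: h(4) = -73. ✓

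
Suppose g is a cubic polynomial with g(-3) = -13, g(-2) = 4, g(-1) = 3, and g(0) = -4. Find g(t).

Using the Lagrange interpolation formula with nodes -3, -2, -1, 0:
  L_0(t) = (t + 2)(t + 1)t / -6
  L_1(t) = (t + 3)(t + 1)t / 2
  L_2(t) = (t + 3)(t + 2)t / -2
  L_3(t) = (t + 3)(t + 2)(t + 1) / 6
Then g(t) = -13·L_0(t) + 4·L_1(t) + 3·L_2(t) - 4·L_3(t).
Expanding and collecting terms gives g(t) = 2t^3 + 3t^2 - 6t - 4.
Check: g(0) = -4. ✓

g(t) = 2t^3 + 3t^2 - 6t - 4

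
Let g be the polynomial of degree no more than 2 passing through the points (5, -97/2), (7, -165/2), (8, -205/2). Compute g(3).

Using the Lagrange interpolation formula with nodes 5, 7, 8:
  L_0(s) = (s - 7)(s - 8) / 6
  L_1(s) = (s - 5)(s - 8) / -2
  L_2(s) = (s - 5)(s - 7) / 3
Then g(s) = -97/2·L_0(s) - 165/2·L_1(s) - 205/2·L_2(s).
Expanding and collecting terms gives g(s) = -s^2 - 5s + 3/2.
Evaluating at s = 3: g(3) = -45/2.

-45/2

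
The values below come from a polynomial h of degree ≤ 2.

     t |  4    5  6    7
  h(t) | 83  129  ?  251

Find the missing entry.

On equispaced nodes a degree-2 polynomial has vanishing third forward difference, so
  - h(4) + 3·h(5) - 3·h(6) + h(7) = 0.
Substituting the known values and solving for h(6):
  -3·h(6) = -555
  h(6) = 185.

185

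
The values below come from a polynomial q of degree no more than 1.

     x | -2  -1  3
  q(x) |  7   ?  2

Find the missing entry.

6

The 2 known points determine the degree-1 polynomial uniquely.
Write q(x) = ax + b. Substituting each data point gives a linear system:
  -2a + b = 7
  3a + b = 2
Solving the system yields a = -1, b = 5.
So q(x) = -x + 5.
Then q(-1) = 6.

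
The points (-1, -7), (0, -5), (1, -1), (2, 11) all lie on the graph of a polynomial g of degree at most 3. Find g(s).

Write g(s) = as^3 + bs^2 + cs + d. Substituting each data point gives a linear system:
  -a + b - c + d = -7
  d = -5
  a + b + c + d = -1
  8a + 4b + 2c + d = 11
Solving the system yields a = 1, b = 1, c = 2, d = -5.
So g(s) = s^3 + s^2 + 2s - 5.
Check: g(1) = -1. ✓

g(s) = s^3 + s^2 + 2s - 5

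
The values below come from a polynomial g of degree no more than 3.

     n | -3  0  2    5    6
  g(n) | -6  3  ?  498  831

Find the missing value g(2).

The 4 known points determine the degree-3 polynomial uniquely.
Write g(n) = an^3 + bn^2 + cn + d. Substituting each data point gives a linear system:
  -27a + 9b - 3c + d = -6
  d = 3
  125a + 25b + 5c + d = 498
  216a + 36b + 6c + d = 831
Solving the system yields a = 3, b = 6, c = -6, d = 3.
So g(n) = 3n^3 + 6n^2 - 6n + 3.
Then g(2) = 39.

39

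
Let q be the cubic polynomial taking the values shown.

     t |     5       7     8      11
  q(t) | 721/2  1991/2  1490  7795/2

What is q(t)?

q(t) = 3t^3 - t^2 + (5/2)t - 2

Write q(t) = at^3 + bt^2 + ct + d. Substituting each data point gives a linear system:
  125a + 25b + 5c + d = 721/2
  343a + 49b + 7c + d = 1991/2
  512a + 64b + 8c + d = 1490
  1331a + 121b + 11c + d = 7795/2
Solving the system yields a = 3, b = -1, c = 5/2, d = -2.
So q(t) = 3t^3 - t^2 + (5/2)t - 2.
Check: q(7) = 1991/2. ✓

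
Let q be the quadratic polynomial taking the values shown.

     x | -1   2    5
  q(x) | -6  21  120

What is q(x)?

Using the Lagrange interpolation formula with nodes -1, 2, 5:
  L_0(x) = (x - 2)(x - 5) / 18
  L_1(x) = (x + 1)(x - 5) / -9
  L_2(x) = (x + 1)(x - 2) / 18
Then q(x) = -6·L_0(x) + 21·L_1(x) + 120·L_2(x).
Expanding and collecting terms gives q(x) = 4x^2 + 5x - 5.
Check: q(2) = 21. ✓

q(x) = 4x^2 + 5x - 5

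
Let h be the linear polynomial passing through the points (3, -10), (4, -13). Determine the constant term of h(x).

Write h(x) = ax + b. Substituting each data point gives a linear system:
  3a + b = -10
  4a + b = -13
Solving the system yields a = -3, b = -1.
So h(x) = -3x - 1.
The constant term is -1.

-1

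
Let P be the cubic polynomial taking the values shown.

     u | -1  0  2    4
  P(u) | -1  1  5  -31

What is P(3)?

Write P(u) = au^3 + bu^2 + cu + d. Substituting each data point gives a linear system:
  -a + b - c + d = -1
  d = 1
  8a + 4b + 2c + d = 5
  64a + 16b + 4c + d = -31
Solving the system yields a = -1, b = 1, c = 4, d = 1.
So P(u) = -u^3 + u^2 + 4u + 1.
Then P(3) = -5.

-5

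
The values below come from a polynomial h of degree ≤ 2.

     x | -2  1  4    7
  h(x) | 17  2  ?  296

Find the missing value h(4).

On equispaced nodes a degree-2 polynomial has vanishing third forward difference, so
  - h(-2) + 3·h(1) - 3·h(4) + h(7) = 0.
Substituting the known values and solving for h(4):
  -3·h(4) = -285
  h(4) = 95.

95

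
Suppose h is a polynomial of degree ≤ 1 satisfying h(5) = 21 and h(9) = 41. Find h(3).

Write h(u) = au + b. Substituting each data point gives a linear system:
  5a + b = 21
  9a + b = 41
Solving the system yields a = 5, b = -4.
So h(u) = 5u - 4.
Then h(3) = 11.

11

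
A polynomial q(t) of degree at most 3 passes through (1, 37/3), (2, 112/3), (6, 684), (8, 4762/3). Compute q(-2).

-68/3

Using the Lagrange interpolation formula with nodes 1, 2, 6, 8:
  L_0(t) = (t - 2)(t - 6)(t - 8) / -35
  L_1(t) = (t - 1)(t - 6)(t - 8) / 24
  L_2(t) = (t - 1)(t - 2)(t - 8) / -40
  L_3(t) = (t - 1)(t - 2)(t - 6) / 84
Then q(t) = 37/3·L_0(t) + 112/3·L_1(t) + 684·L_2(t) + 4762/3·L_3(t).
Expanding and collecting terms gives q(t) = 3t³ + (1/3)t² + 3t + 6.
Evaluating at t = -2: q(-2) = -68/3.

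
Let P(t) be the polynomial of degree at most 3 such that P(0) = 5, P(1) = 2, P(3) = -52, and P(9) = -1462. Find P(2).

Write P(t) = at^3 + bt^2 + ct + d. Substituting each data point gives a linear system:
  d = 5
  a + b + c + d = 2
  27a + 9b + 3c + d = -52
  729a + 81b + 9c + d = -1462
Solving the system yields a = -2, b = 0, c = -1, d = 5.
So P(t) = -2t³ - t + 5.
Then P(2) = -13.

-13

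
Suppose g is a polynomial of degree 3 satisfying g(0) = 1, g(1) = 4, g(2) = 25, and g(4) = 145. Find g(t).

Write g(t) = at^3 + bt^2 + ct + d. Substituting each data point gives a linear system:
  d = 1
  a + b + c + d = 4
  8a + 4b + 2c + d = 25
  64a + 16b + 4c + d = 145
Solving the system yields a = 1, b = 6, c = -4, d = 1.
So g(t) = t^3 + 6t^2 - 4t + 1.
Check: g(1) = 4. ✓

g(t) = t^3 + 6t^2 - 4t + 1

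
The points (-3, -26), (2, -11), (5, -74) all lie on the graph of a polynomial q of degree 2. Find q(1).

-2

Using the Lagrange interpolation formula with nodes -3, 2, 5:
  L_0(x) = (x - 2)(x - 5) / 40
  L_1(x) = (x + 3)(x - 5) / -15
  L_2(x) = (x + 3)(x - 2) / 24
Then q(x) = -26·L_0(x) - 11·L_1(x) - 74·L_2(x).
Expanding and collecting terms gives q(x) = -3x² + 1.
Evaluating at x = 1: q(1) = -2.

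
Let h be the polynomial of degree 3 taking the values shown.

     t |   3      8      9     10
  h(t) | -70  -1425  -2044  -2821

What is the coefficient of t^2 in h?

Write h(t) = at^3 + bt^2 + ct + d. Substituting each data point gives a linear system:
  27a + 9b + 3c + d = -70
  512a + 64b + 8c + d = -1425
  729a + 81b + 9c + d = -2044
  1000a + 100b + 10c + d = -2821
Solving the system yields a = -3, b = 2, c = -2, d = -1.
So h(t) = -3t^3 + 2t^2 - 2t - 1.
The coefficient of t^2 is 2.

2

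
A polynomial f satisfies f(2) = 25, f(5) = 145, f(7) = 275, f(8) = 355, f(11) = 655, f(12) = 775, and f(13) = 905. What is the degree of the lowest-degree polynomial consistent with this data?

Divided differences on the nodes 2, 5, 7, 8, 11, 12, 13:
  order 0: 25  145  275  355  655  775  905
  order 1: 40  65  80  100  120  130
  order 2: 5  5  5  5  5
  order 3: 0  0  0  0
  order 4: 0  0  0
  order 5: 0  0
  order 6: 0
The order-2 divided differences are all 5 (nonzero) and every higher order vanishes, so the data lies on a polynomial of degree exactly 2.

2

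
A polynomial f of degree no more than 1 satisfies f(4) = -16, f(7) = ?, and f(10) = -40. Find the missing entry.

The 2 known points determine the degree-1 polynomial uniquely.
Write f(s) = as + b. Substituting each data point gives a linear system:
  4a + b = -16
  10a + b = -40
Solving the system yields a = -4, b = 0.
So f(s) = -4s.
Then f(7) = -28.

-28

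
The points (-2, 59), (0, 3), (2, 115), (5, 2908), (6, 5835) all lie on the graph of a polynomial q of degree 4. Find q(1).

Write q(x) = ax^4 + bx^3 + cx^2 + dx + e. Substituting each data point gives a linear system:
  16a - 8b + 4c - 2d + e = 59
  e = 3
  16a + 8b + 4c + 2d + e = 115
  625a + 125b + 25c + 5d + e = 2908
  1296a + 216b + 36c + 6d + e = 5835
Solving the system yields a = 4, b = 2, c = 5, d = 6, e = 3.
So q(x) = 4x^4 + 2x^3 + 5x^2 + 6x + 3.
Then q(1) = 20.

20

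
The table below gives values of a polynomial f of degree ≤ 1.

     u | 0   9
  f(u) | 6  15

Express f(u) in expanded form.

Write f(u) = au + b. Substituting each data point gives a linear system:
  b = 6
  9a + b = 15
Solving the system yields a = 1, b = 6.
So f(u) = u + 6.
Check: f(0) = 6. ✓

f(u) = u + 6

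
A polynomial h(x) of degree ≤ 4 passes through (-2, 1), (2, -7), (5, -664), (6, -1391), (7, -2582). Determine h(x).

h(x) = -x^4 - x^3 + 3x^2 + 2x + 1

Using the Lagrange interpolation formula with nodes -2, 2, 5, 6, 7:
  L_0(x) = (x - 2)(x - 5)(x - 6)(x - 7) / 2016
  L_1(x) = (x + 2)(x - 5)(x - 6)(x - 7) / -240
  L_2(x) = (x + 2)(x - 2)(x - 6)(x - 7) / 42
  L_3(x) = (x + 2)(x - 2)(x - 5)(x - 7) / -32
  L_4(x) = (x + 2)(x - 2)(x - 5)(x - 6) / 90
Then h(x) = 1·L_0(x) - 7·L_1(x) - 664·L_2(x) - 1391·L_3(x) - 2582·L_4(x).
Expanding and collecting terms gives h(x) = -x^4 - x^3 + 3x^2 + 2x + 1.
Check: h(-2) = 1. ✓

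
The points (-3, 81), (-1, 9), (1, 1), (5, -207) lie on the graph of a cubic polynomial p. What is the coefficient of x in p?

Write p(x) = ax^3 + bx^2 + cx + d. Substituting each data point gives a linear system:
  -27a + 9b - 3c + d = 81
  -a + b - c + d = 9
  a + b + c + d = 1
  125a + 25b + 5c + d = -207
Solving the system yields a = -2, b = 2, c = -2, d = 3.
So p(x) = -2x³ + 2x² - 2x + 3.
The coefficient of x is -2.

-2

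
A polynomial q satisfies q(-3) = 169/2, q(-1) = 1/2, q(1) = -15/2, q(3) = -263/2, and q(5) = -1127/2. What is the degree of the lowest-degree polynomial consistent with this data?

Forward differences of the values at u = -3, -1, 1, 3, 5:
  q  : 169/2  1/2  -15/2  -263/2  -1127/2
  Δ  : -84  -8  -124  -432
  Δ^2: 76  -116  -308
  Δ^3: -192  -192
  Δ^4: 0
The third differences are constant (-192) and nonzero, while all higher differences vanish, so the minimal degree is 3.

3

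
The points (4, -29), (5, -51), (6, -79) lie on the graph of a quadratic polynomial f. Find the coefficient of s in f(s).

Write f(s) = as^2 + bs + c. Substituting each data point gives a linear system:
  16a + 4b + c = -29
  25a + 5b + c = -51
  36a + 6b + c = -79
Solving the system yields a = -3, b = 5, c = -1.
So f(s) = -3s² + 5s - 1.
The coefficient of s is 5.

5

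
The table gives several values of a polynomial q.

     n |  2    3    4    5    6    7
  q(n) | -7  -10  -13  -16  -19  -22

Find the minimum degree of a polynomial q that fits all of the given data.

1

Forward differences of the values at n = 2, 3, 4, 5, 6, 7:
  q  : -7  -10  -13  -16  -19  -22
  Δ  : -3  -3  -3  -3  -3
  Δ^2: 0  0  0  0
  Δ^3: 0  0  0
  Δ^4: 0  0
  Δ^5: 0
The first differences are constant (-3) and nonzero, while all higher differences vanish, so the minimal degree is 1.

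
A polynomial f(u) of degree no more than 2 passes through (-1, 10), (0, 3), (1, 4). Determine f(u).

Using the Lagrange interpolation formula with nodes -1, 0, 1:
  L_0(u) = u(u - 1) / 2
  L_1(u) = (u + 1)(u - 1) / -1
  L_2(u) = (u + 1)u / 2
Then f(u) = 10·L_0(u) + 3·L_1(u) + 4·L_2(u).
Expanding and collecting terms gives f(u) = 4u^2 - 3u + 3.
Check: f(-1) = 10. ✓

f(u) = 4u^2 - 3u + 3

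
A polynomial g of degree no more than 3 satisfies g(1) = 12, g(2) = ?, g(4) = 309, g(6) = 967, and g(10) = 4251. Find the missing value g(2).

The 4 known points determine the degree-3 polynomial uniquely.
Write g(t) = at^3 + bt^2 + ct + d. Substituting each data point gives a linear system:
  a + b + c + d = 12
  64a + 16b + 4c + d = 309
  216a + 36b + 6c + d = 967
  1000a + 100b + 10c + d = 4251
Solving the system yields a = 4, b = 2, c = 5, d = 1.
So g(t) = 4t³ + 2t² + 5t + 1.
Then g(2) = 51.

51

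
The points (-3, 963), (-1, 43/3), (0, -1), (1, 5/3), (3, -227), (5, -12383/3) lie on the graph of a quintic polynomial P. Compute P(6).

-11055

Using the Lagrange interpolation formula with nodes -3, -1, 0, 1, 3, 5:
  L_0(n) = (n + 1)n(n - 1)(n - 3)(n - 5) / -1152
  L_1(n) = (n + 3)n(n - 1)(n - 3)(n - 5) / 96
  L_2(n) = (n + 3)(n + 1)(n - 1)(n - 3)(n - 5) / -45
  L_3(n) = (n + 3)(n + 1)n(n - 3)(n - 5) / 64
  L_4(n) = (n + 3)(n + 1)n(n - 1)(n - 5) / -288
  L_5(n) = (n + 3)(n + 1)n(n - 1)(n - 3) / 1920
Then P(n) = 963·L_0(n) + 43/3·L_1(n) - 1·L_2(n) + 5/3·L_3(n) - 227·L_4(n) - 12383/3·L_5(n).
Expanding and collecting terms gives P(n) = -2n^5 + 4n^4 - 4n^3 + 5n^2 - (1/3)n - 1.
Evaluating at n = 6: P(6) = -11055.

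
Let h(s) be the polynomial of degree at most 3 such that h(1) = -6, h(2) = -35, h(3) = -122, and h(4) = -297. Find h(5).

Write h(s) = as^3 + bs^2 + cs + d. Substituting each data point gives a linear system:
  a + b + c + d = -6
  8a + 4b + 2c + d = -35
  27a + 9b + 3c + d = -122
  64a + 16b + 4c + d = -297
Solving the system yields a = -5, b = 1, c = 3, d = -5.
So h(s) = -5s^3 + s^2 + 3s - 5.
Then h(5) = -590.

-590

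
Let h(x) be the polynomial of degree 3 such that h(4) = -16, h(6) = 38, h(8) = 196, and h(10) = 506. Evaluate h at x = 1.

-7

Using the Lagrange interpolation formula with nodes 4, 6, 8, 10:
  L_0(x) = (x - 6)(x - 8)(x - 10) / -48
  L_1(x) = (x - 4)(x - 8)(x - 10) / 16
  L_2(x) = (x - 4)(x - 6)(x - 10) / -16
  L_3(x) = (x - 4)(x - 6)(x - 8) / 48
Then h(x) = -16·L_0(x) + 38·L_1(x) + 196·L_2(x) + 506·L_3(x).
Expanding and collecting terms gives h(x) = x^3 - 5x^2 + x - 4.
Evaluating at x = 1: h(1) = -7.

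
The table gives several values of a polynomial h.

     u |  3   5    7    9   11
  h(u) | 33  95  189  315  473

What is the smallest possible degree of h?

2

Forward differences of the values at u = 3, 5, 7, 9, 11:
  h  : 33  95  189  315  473
  Δ  : 62  94  126  158
  Δ^2: 32  32  32
  Δ^3: 0  0
  Δ^4: 0
The second differences are constant (32) and nonzero, while all higher differences vanish, so the minimal degree is 2.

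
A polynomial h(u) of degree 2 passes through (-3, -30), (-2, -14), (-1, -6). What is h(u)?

h(u) = -4u^2 - 4u - 6

Using the Lagrange interpolation formula with nodes -3, -2, -1:
  L_0(u) = (u + 2)(u + 1) / 2
  L_1(u) = (u + 3)(u + 1) / -1
  L_2(u) = (u + 3)(u + 2) / 2
Then h(u) = -30·L_0(u) - 14·L_1(u) - 6·L_2(u).
Expanding and collecting terms gives h(u) = -4u^2 - 4u - 6.
Check: h(-2) = -14. ✓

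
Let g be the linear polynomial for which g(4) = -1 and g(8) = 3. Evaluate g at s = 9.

Using the Lagrange interpolation formula with nodes 4, 8:
  L_0(s) = (s - 8) / -4
  L_1(s) = (s - 4) / 4
Then g(s) = -1·L_0(s) + 3·L_1(s).
Expanding and collecting terms gives g(s) = s - 5.
Evaluating at s = 9: g(9) = 4.

4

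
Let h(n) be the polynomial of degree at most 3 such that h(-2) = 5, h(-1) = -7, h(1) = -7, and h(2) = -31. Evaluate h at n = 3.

Using the Lagrange interpolation formula with nodes -2, -1, 1, 2:
  L_0(n) = (n + 1)(n - 1)(n - 2) / -12
  L_1(n) = (n + 2)(n - 1)(n - 2) / 6
  L_2(n) = (n + 2)(n + 1)(n - 2) / -6
  L_3(n) = (n + 2)(n + 1)(n - 1) / 12
Then h(n) = 5·L_0(n) - 7·L_1(n) - 7·L_2(n) - 31·L_3(n).
Expanding and collecting terms gives h(n) = -3n^3 - 2n^2 + 3n - 5.
Evaluating at n = 3: h(3) = -95.

-95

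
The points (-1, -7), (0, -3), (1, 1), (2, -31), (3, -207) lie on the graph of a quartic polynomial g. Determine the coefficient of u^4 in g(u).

-3

Write g(u) = au^4 + bu^3 + cu^2 + du + e. Substituting each data point gives a linear system:
  a - b + c - d + e = -7
  e = -3
  a + b + c + d + e = 1
  16a + 8b + 4c + 2d + e = -31
  81a + 27b + 9c + 3d + e = -207
Solving the system yields a = -3, b = 0, c = 3, d = 4, e = -3.
So g(u) = -3u⁴ + 3u² + 4u - 3.
The leading coefficient is -3.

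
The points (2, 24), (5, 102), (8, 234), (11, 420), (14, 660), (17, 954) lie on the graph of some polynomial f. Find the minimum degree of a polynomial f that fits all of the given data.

Forward differences of the values at s = 2, 5, 8, 11, 14, 17:
  f  : 24  102  234  420  660  954
  Δ  : 78  132  186  240  294
  Δ^2: 54  54  54  54
  Δ^3: 0  0  0
  Δ^4: 0  0
  Δ^5: 0
The second differences are constant (54) and nonzero, while all higher differences vanish, so the minimal degree is 2.

2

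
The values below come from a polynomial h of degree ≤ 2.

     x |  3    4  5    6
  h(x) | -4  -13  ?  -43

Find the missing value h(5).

The 3 known points determine the degree-2 polynomial uniquely.
Write h(x) = ax^2 + bx + c. Substituting each data point gives a linear system:
  9a + 3b + c = -4
  16a + 4b + c = -13
  36a + 6b + c = -43
Solving the system yields a = -2, b = 5, c = -1.
So h(x) = -2x² + 5x - 1.
Then h(5) = -26.

-26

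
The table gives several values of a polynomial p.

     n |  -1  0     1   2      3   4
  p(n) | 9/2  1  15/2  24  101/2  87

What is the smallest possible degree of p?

Forward differences of the values at n = -1, 0, 1, 2, 3, 4:
  p  : 9/2  1  15/2  24  101/2  87
  Δ  : -7/2  13/2  33/2  53/2  73/2
  Δ^2: 10  10  10  10
  Δ^3: 0  0  0
  Δ^4: 0  0
  Δ^5: 0
The second differences are constant (10) and nonzero, while all higher differences vanish, so the minimal degree is 2.

2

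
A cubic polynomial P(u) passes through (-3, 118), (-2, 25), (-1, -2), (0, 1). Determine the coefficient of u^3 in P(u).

-6

Write P(u) = au^3 + bu^2 + cu + d. Substituting each data point gives a linear system:
  -27a + 9b - 3c + d = 118
  -8a + 4b - 2c + d = 25
  -a + b - c + d = -2
  d = 1
Solving the system yields a = -6, b = -3, c = 6, d = 1.
So P(u) = -6u^3 - 3u^2 + 6u + 1.
The leading coefficient is -6.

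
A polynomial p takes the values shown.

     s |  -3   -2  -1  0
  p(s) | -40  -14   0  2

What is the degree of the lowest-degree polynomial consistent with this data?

Forward differences of the values at s = -3, -2, -1, 0:
  p  : -40  -14  0  2
  Δ  : 26  14  2
  Δ^2: -12  -12
  Δ^3: 0
The second differences are constant (-12) and nonzero, while all higher differences vanish, so the minimal degree is 2.

2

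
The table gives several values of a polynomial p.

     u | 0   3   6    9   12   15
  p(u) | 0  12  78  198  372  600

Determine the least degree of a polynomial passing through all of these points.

2

Forward differences of the values at u = 0, 3, 6, 9, 12, 15:
  p  : 0  12  78  198  372  600
  Δ  : 12  66  120  174  228
  Δ^2: 54  54  54  54
  Δ^3: 0  0  0
  Δ^4: 0  0
  Δ^5: 0
The second differences are constant (54) and nonzero, while all higher differences vanish, so the minimal degree is 2.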